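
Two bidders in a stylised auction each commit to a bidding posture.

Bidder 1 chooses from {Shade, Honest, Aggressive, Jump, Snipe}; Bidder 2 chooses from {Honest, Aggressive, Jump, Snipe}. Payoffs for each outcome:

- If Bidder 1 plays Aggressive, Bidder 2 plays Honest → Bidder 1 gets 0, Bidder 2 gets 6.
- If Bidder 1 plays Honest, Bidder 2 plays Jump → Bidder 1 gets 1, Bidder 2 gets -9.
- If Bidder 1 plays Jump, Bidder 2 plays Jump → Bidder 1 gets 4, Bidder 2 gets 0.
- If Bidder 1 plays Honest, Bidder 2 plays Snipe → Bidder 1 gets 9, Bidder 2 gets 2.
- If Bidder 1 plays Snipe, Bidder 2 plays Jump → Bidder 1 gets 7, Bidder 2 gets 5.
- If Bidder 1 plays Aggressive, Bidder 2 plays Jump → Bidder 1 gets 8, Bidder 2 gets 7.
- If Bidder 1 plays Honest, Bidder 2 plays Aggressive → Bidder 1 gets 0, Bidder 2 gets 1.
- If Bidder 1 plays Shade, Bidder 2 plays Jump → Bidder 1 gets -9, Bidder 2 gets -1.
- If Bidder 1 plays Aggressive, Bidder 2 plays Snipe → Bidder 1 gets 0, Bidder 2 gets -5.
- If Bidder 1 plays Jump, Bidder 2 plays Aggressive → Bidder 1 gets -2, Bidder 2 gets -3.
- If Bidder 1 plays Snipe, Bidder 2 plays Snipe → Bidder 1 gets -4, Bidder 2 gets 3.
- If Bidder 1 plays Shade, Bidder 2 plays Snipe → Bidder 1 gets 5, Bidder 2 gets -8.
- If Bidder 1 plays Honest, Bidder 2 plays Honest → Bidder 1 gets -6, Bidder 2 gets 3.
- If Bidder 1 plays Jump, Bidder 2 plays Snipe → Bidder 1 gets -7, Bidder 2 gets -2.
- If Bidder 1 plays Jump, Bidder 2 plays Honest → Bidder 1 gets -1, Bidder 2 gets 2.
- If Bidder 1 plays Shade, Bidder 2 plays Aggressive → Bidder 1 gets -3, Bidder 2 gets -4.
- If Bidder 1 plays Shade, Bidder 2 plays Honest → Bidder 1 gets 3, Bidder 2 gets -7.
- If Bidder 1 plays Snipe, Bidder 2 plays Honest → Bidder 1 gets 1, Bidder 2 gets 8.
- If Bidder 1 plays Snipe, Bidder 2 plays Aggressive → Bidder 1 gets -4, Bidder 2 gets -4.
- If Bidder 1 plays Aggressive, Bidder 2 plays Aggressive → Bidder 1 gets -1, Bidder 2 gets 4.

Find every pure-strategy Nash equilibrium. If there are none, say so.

Bidder 1 against Honest: payoffs 3, -6, 0, -1, 1 → best response Shade.
Bidder 1 against Aggressive: payoffs -3, 0, -1, -2, -4 → best response Honest.
Bidder 1 against Jump: payoffs -9, 1, 8, 4, 7 → best response Aggressive.
Bidder 1 against Snipe: payoffs 5, 9, 0, -7, -4 → best response Honest.
Bidder 2 against Shade: payoffs -7, -4, -1, -8 → best response Jump.
Bidder 2 against Honest: payoffs 3, 1, -9, 2 → best response Honest.
Bidder 2 against Aggressive: payoffs 6, 4, 7, -5 → best response Jump.
Bidder 2 against Jump: payoffs 2, -3, 0, -2 → best response Honest.
Bidder 2 against Snipe: payoffs 8, -4, 5, 3 → best response Honest.
Mutual best responses: (Aggressive, Jump).

Pure NE: (Aggressive, Jump)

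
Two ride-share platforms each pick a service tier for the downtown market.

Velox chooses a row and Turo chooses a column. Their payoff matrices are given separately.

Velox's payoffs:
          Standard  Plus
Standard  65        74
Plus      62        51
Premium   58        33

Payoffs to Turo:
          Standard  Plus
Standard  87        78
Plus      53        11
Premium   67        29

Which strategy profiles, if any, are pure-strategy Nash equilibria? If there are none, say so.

Velox against Standard: payoffs 65, 62, 58 → best response Standard.
Velox against Plus: payoffs 74, 51, 33 → best response Standard.
Turo against Standard: payoffs 87, 78 → best response Standard.
Turo against Plus: payoffs 53, 11 → best response Standard.
Turo against Premium: payoffs 67, 29 → best response Standard.
Mutual best responses: (Standard, Standard).

The unique pure-strategy Nash equilibrium is (Standard, Standard).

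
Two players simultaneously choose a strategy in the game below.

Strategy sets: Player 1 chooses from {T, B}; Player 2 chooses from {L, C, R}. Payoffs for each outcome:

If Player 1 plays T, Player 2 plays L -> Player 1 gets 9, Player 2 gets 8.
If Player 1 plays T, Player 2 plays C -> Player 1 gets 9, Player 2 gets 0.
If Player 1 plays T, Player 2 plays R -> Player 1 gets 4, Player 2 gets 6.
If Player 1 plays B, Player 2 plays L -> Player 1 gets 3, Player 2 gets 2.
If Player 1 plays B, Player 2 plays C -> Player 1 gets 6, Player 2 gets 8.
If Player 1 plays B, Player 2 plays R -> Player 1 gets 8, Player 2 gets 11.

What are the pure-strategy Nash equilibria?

(T, L): Player 1 gets 9, best alternative 3; Player 2 gets 8, best alternative 6. No profitable deviation — NE.
(T, C): Player 2 can switch to L (0 → 8). Not NE.
(T, R): Player 1 can switch to B (4 → 8). Not NE.
(B, L): Player 1 can switch to T (3 → 9). Not NE.
(B, C): Player 1 can switch to T (6 → 9). Not NE.
(B, R): Player 1 gets 8, best alternative 4; Player 2 gets 11, best alternative 8. No profitable deviation — NE.

(T, L) and (B, R)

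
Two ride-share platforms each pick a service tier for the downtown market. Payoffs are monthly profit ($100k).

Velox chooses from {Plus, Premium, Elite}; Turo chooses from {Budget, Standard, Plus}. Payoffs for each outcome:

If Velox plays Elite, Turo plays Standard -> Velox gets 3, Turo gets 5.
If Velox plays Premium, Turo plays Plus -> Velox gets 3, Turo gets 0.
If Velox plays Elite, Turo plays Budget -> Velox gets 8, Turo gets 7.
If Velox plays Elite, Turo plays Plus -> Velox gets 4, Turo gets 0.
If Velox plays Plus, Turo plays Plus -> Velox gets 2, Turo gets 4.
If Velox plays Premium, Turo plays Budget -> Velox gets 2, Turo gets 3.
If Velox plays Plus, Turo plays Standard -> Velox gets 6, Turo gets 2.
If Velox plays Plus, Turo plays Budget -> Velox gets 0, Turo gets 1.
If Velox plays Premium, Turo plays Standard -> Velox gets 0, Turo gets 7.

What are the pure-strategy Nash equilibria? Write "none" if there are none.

The unique pure-strategy Nash equilibrium is (Elite, Budget).

Velox against Budget: payoffs 0, 2, 8 → best response Elite.
Velox against Standard: payoffs 6, 0, 3 → best response Plus.
Velox against Plus: payoffs 2, 3, 4 → best response Elite.
Turo against Plus: payoffs 1, 2, 4 → best response Plus.
Turo against Premium: payoffs 3, 7, 0 → best response Standard.
Turo against Elite: payoffs 7, 5, 0 → best response Budget.
Mutual best responses: (Elite, Budget).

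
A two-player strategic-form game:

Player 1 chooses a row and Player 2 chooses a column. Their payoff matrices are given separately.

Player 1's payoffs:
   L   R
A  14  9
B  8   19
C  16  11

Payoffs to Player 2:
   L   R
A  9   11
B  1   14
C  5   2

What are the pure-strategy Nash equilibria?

(B, R) and (C, L)

Player 1 against L: payoffs 14, 8, 16 → best response C.
Player 1 against R: payoffs 9, 19, 11 → best response B.
Player 2 against A: payoffs 9, 11 → best response R.
Player 2 against B: payoffs 1, 14 → best response R.
Player 2 against C: payoffs 5, 2 → best response L.
Mutual best responses: (B, R); (C, L).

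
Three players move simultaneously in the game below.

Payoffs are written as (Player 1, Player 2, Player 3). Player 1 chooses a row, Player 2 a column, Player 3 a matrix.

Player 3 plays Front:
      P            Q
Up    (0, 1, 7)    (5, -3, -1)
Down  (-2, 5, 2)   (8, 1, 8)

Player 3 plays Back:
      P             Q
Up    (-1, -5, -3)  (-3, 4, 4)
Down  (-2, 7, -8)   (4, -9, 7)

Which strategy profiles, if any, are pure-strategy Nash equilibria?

(Up, P, Front)

Player 1 against (P, Front): payoffs 0, -2 → best response Up.
Player 1 against (P, Back): payoffs -1, -2 → best response Up.
Player 1 against (Q, Front): payoffs 5, 8 → best response Down.
Player 1 against (Q, Back): payoffs -3, 4 → best response Down.
Player 2 against (Up, Front): payoffs 1, -3 → best response P.
Player 2 against (Up, Back): payoffs -5, 4 → best response Q.
Player 2 against (Down, Front): payoffs 5, 1 → best response P.
Player 2 against (Down, Back): payoffs 7, -9 → best response P.
Player 3 against (Up, P): payoffs 7, -3 → best response Front.
Player 3 against (Up, Q): payoffs -1, 4 → best response Back.
Player 3 against (Down, P): payoffs 2, -8 → best response Front.
Player 3 against (Down, Q): payoffs 8, 7 → best response Front.
Mutual best responses: (Up, P, Front).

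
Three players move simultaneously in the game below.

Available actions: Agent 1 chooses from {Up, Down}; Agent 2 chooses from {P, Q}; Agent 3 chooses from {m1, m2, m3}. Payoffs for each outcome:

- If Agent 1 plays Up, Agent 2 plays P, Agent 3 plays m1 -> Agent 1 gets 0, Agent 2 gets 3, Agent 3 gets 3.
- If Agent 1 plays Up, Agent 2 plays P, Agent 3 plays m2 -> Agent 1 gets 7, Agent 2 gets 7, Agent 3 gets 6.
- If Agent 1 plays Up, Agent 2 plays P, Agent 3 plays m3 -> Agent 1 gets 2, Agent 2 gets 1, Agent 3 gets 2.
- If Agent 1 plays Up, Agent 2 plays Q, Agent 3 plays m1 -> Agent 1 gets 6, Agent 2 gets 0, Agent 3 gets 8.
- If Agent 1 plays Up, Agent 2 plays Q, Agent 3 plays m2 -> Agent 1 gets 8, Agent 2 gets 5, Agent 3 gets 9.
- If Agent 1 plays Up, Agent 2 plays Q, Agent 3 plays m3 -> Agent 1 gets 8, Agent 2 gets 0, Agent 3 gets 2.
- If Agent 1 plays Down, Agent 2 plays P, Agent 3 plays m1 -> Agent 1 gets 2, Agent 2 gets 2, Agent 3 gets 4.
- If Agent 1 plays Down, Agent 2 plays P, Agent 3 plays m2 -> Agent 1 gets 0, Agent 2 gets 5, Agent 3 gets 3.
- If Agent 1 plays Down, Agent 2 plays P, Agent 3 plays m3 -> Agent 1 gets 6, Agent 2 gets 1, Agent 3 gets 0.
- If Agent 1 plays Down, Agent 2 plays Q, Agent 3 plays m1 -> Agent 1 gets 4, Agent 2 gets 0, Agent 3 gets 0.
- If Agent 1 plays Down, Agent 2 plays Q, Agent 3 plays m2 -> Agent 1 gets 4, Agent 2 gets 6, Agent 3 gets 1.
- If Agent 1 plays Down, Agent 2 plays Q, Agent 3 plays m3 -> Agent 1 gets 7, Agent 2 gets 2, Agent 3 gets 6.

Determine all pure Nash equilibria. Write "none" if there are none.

(Up, P, m1): Agent 1 can switch to Down (0 → 2). Not NE.
(Up, P, m2): Agent 1 gets 7, best alternative 0; Agent 2 gets 7, best alternative 5; Agent 3 gets 6, best alternative 3. No profitable deviation — NE.
(Up, P, m3): Agent 1 can switch to Down (2 → 6). Not NE.
(Up, Q, m1): Agent 2 can switch to P (0 → 3). Not NE.
(Up, Q, m2): Agent 2 can switch to P (5 → 7). Not NE.
(Up, Q, m3): Agent 2 can switch to P (0 → 1). Not NE.
(Down, P, m1): Agent 1 gets 2, best alternative 0; Agent 2 gets 2, best alternative 0; Agent 3 gets 4, best alternative 3. No profitable deviation — NE.
(Down, P, m2): Agent 1 can switch to Up (0 → 7). Not NE.
(Down, P, m3): Agent 2 can switch to Q (1 → 2). Not NE.
(Down, Q, m1): Agent 1 can switch to Up (4 → 6). Not NE.
(Down, Q, m2): Agent 1 can switch to Up (4 → 8). Not NE.
(Down, Q, m3): Agent 1 can switch to Up (7 → 8). Not NE.

The pure Nash equilibria are (Up, P, m2), (Down, P, m1).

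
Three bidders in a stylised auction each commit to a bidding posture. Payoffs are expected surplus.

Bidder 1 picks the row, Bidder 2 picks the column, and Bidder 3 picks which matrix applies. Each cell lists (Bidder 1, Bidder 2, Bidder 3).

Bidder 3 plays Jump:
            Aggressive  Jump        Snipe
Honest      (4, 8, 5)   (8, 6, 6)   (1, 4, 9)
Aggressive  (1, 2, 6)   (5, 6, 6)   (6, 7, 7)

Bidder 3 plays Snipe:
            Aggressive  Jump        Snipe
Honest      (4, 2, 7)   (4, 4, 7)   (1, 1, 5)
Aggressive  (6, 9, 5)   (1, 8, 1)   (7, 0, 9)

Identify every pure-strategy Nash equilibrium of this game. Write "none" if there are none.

(Honest, Aggressive, Jump): Bidder 3 can switch to Snipe (5 → 7). Not NE.
(Honest, Aggressive, Snipe): Bidder 1 can switch to Aggressive (4 → 6). Not NE.
(Honest, Jump, Jump): Bidder 2 can switch to Aggressive (6 → 8). Not NE.
(Honest, Jump, Snipe): Bidder 1 gets 4, best alternative 1; Bidder 2 gets 4, best alternative 2; Bidder 3 gets 7, best alternative 6. No profitable deviation — NE.
(Honest, Snipe, Jump): Bidder 1 can switch to Aggressive (1 → 6). Not NE.
(Honest, Snipe, Snipe): Bidder 1 can switch to Aggressive (1 → 7). Not NE.
(Aggressive, Aggressive, Jump): Bidder 1 can switch to Honest (1 → 4). Not NE.
(Aggressive, Aggressive, Snipe): Bidder 3 can switch to Jump (5 → 6). Not NE.
(Aggressive, Jump, Jump): Bidder 1 can switch to Honest (5 → 8). Not NE.
(The remaining 3 profiles each have a profitable deviation by the same check.)

(Honest, Jump, Snipe)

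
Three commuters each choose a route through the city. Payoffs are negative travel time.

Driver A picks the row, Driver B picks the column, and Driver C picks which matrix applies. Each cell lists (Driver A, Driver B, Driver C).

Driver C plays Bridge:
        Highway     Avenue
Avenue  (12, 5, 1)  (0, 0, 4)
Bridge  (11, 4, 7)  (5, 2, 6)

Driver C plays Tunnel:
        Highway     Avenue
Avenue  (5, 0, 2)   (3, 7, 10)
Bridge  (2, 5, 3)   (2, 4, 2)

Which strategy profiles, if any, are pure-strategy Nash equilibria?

The unique pure-strategy Nash equilibrium is (Avenue, Avenue, Tunnel).

Mark each player's best response to every combination of opponents' strategies; a profile where every player is best-responding is a pure Nash equilibrium.
Driver A against (Highway, Bridge): payoffs 12, 11 → best response Avenue.
Driver A against (Highway, Tunnel): payoffs 5, 2 → best response Avenue.
Driver A against (Avenue, Bridge): payoffs 0, 5 → best response Bridge.
Driver A against (Avenue, Tunnel): payoffs 3, 2 → best response Avenue.
Driver B against (Avenue, Bridge): payoffs 5, 0 → best response Highway.
Driver B against (Avenue, Tunnel): payoffs 0, 7 → best response Avenue.
Driver B against (Bridge, Bridge): payoffs 4, 2 → best response Highway.
Driver B against (Bridge, Tunnel): payoffs 5, 4 → best response Highway.
Driver C against (Avenue, Highway): payoffs 1, 2 → best response Tunnel.
Driver C against (Avenue, Avenue): payoffs 4, 10 → best response Tunnel.
Driver C against (Bridge, Highway): payoffs 7, 3 → best response Bridge.
Driver C against (Bridge, Avenue): payoffs 6, 2 → best response Bridge.
Mutual best responses: (Avenue, Avenue, Tunnel).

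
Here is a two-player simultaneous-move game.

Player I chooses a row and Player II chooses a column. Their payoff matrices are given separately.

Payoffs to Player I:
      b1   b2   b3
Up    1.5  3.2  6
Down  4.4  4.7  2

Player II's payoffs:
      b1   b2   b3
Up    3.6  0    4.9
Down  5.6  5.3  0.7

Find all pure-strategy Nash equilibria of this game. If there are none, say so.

Mark each player's best response to every combination of opponents' strategies; a profile where every player is best-responding is a pure Nash equilibrium.
Player I against b1: payoffs 1.5, 4.4 → best response Down.
Player I against b2: payoffs 3.2, 4.7 → best response Down.
Player I against b3: payoffs 6, 2 → best response Up.
Player II against Up: payoffs 3.6, 0, 4.9 → best response b3.
Player II against Down: payoffs 5.6, 5.3, 0.7 → best response b1.
Mutual best responses: (Up, b3); (Down, b1).

(Up, b3), (Down, b1)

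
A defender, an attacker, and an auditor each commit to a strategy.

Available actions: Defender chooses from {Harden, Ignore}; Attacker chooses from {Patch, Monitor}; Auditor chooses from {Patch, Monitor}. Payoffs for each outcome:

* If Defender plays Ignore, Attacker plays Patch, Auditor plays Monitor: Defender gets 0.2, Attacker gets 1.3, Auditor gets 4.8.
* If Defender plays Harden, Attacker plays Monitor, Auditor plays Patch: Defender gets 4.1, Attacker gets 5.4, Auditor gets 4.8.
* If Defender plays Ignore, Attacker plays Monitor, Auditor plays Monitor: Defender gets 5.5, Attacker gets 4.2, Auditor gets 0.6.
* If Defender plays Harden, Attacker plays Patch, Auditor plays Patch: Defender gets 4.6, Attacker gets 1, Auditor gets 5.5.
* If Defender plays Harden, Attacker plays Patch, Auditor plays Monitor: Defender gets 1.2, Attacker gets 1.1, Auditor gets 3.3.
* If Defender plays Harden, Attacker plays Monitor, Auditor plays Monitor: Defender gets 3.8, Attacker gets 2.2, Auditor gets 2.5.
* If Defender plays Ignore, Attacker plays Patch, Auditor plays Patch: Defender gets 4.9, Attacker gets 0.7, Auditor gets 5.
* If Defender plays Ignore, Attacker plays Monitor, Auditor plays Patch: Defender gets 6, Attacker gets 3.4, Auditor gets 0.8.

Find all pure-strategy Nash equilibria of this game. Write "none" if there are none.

The unique pure-strategy Nash equilibrium is (Ignore, Monitor, Patch).

Defender against (Patch, Patch): payoffs 4.6, 4.9 → best response Ignore.
Defender against (Patch, Monitor): payoffs 1.2, 0.2 → best response Harden.
Defender against (Monitor, Patch): payoffs 4.1, 6 → best response Ignore.
Defender against (Monitor, Monitor): payoffs 3.8, 5.5 → best response Ignore.
Attacker against (Harden, Patch): payoffs 1, 5.4 → best response Monitor.
Attacker against (Harden, Monitor): payoffs 1.1, 2.2 → best response Monitor.
Attacker against (Ignore, Patch): payoffs 0.7, 3.4 → best response Monitor.
Attacker against (Ignore, Monitor): payoffs 1.3, 4.2 → best response Monitor.
Auditor against (Harden, Patch): payoffs 5.5, 3.3 → best response Patch.
Auditor against (Harden, Monitor): payoffs 4.8, 2.5 → best response Patch.
Auditor against (Ignore, Patch): payoffs 5, 4.8 → best response Patch.
Auditor against (Ignore, Monitor): payoffs 0.8, 0.6 → best response Patch.
Mutual best responses: (Ignore, Monitor, Patch).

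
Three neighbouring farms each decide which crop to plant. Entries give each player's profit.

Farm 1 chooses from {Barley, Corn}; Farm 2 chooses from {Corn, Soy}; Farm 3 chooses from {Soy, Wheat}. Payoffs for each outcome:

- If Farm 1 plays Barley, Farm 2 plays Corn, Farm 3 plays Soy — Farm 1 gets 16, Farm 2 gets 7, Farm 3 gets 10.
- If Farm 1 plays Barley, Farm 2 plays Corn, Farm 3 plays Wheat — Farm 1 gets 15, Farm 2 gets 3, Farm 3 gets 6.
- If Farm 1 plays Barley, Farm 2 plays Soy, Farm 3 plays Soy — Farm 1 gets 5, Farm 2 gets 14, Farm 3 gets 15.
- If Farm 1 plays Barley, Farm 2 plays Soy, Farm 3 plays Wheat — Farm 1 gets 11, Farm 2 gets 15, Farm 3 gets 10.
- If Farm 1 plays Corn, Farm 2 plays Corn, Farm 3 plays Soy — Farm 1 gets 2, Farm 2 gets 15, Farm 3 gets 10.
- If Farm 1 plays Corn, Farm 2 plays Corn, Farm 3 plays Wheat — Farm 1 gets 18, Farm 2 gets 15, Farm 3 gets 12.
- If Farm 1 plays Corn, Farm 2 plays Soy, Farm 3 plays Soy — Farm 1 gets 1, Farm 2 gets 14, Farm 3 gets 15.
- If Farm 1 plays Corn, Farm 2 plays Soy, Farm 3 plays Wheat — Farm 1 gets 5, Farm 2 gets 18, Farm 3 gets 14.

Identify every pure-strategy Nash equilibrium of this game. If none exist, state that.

Pure NE: (Barley, Soy, Soy)

For each player, find the best response to each opponent profile; mutual best responses are the pure NE.
Farm 1 against (Corn, Soy): payoffs 16, 2 → best response Barley.
Farm 1 against (Corn, Wheat): payoffs 15, 18 → best response Corn.
Farm 1 against (Soy, Soy): payoffs 5, 1 → best response Barley.
Farm 1 against (Soy, Wheat): payoffs 11, 5 → best response Barley.
Farm 2 against (Barley, Soy): payoffs 7, 14 → best response Soy.
Farm 2 against (Barley, Wheat): payoffs 3, 15 → best response Soy.
Farm 2 against (Corn, Soy): payoffs 15, 14 → best response Corn.
Farm 2 against (Corn, Wheat): payoffs 15, 18 → best response Soy.
Farm 3 against (Barley, Corn): payoffs 10, 6 → best response Soy.
Farm 3 against (Barley, Soy): payoffs 15, 10 → best response Soy.
Farm 3 against (Corn, Corn): payoffs 10, 12 → best response Wheat.
Farm 3 against (Corn, Soy): payoffs 15, 14 → best response Soy.
Mutual best responses: (Barley, Soy, Soy).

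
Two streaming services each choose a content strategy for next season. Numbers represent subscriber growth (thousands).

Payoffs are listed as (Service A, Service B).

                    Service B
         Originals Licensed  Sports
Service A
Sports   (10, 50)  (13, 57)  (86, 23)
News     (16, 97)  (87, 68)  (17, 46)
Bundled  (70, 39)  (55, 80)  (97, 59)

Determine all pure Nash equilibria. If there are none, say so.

This game has no pure Nash equilibrium.

Mark each player's best response to every combination of opponents' strategies; a profile where every player is best-responding is a pure Nash equilibrium.
Service A against Originals: payoffs 10, 16, 70 → best response Bundled.
Service A against Licensed: payoffs 13, 87, 55 → best response News.
Service A against Sports: payoffs 86, 17, 97 → best response Bundled.
Service B against Sports: payoffs 50, 57, 23 → best response Licensed.
Service B against News: payoffs 97, 68, 46 → best response Originals.
Service B against Bundled: payoffs 39, 80, 59 → best response Licensed.
No profile is a mutual best response for all players.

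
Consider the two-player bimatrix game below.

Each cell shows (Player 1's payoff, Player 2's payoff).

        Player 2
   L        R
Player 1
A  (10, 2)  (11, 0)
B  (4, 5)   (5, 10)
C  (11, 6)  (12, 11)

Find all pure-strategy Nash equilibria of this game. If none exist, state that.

(C, R)

(A, L): Player 1 can switch to C (10 → 11). Not NE.
(A, R): Player 1 can switch to C (11 → 12). Not NE.
(B, L): Player 1 can switch to A (4 → 10). Not NE.
(B, R): Player 1 can switch to A (5 → 11). Not NE.
(C, L): Player 2 can switch to R (6 → 11). Not NE.
(C, R): Player 1 gets 12, best alternative 11; Player 2 gets 11, best alternative 6. No profitable deviation — NE.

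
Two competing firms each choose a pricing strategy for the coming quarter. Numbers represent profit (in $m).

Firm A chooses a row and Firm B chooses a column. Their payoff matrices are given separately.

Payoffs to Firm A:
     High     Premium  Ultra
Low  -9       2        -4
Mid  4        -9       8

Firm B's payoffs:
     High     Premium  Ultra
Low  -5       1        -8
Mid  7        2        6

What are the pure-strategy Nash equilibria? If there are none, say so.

(Low, High): Firm A can switch to Mid (-9 → 4). Not NE.
(Low, Premium): Firm A gets 2, best alternative -9; Firm B gets 1, best alternative -5. No profitable deviation — NE.
(Low, Ultra): Firm A can switch to Mid (-4 → 8). Not NE.
(Mid, High): Firm A gets 4, best alternative -9; Firm B gets 7, best alternative 6. No profitable deviation — NE.
(Mid, Premium): Firm A can switch to Low (-9 → 2). Not NE.
(Mid, Ultra): Firm B can switch to High (6 → 7). Not NE.

(Low, Premium); (Mid, High)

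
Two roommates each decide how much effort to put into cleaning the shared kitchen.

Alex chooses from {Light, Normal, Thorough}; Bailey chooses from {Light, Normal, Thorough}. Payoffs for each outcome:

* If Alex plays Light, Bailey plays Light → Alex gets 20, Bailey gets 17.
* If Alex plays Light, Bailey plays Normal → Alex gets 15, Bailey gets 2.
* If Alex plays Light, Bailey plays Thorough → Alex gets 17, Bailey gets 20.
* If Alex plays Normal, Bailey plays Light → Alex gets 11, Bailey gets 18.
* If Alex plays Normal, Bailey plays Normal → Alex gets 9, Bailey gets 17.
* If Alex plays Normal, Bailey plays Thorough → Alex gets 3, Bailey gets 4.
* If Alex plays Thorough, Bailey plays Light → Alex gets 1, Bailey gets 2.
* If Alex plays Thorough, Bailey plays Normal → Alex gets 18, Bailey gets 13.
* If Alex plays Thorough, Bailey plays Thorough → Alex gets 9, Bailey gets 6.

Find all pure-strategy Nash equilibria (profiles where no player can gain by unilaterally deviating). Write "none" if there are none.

Check each profile: it is a Nash equilibrium iff no player can strictly gain by switching unilaterally.
(Light, Light): Bailey can switch to Thorough (17 → 20). Not NE.
(Light, Normal): Alex can switch to Thorough (15 → 18). Not NE.
(Light, Thorough): Alex gets 17, best alternative 9; Bailey gets 20, best alternative 17. No profitable deviation — NE.
(Normal, Light): Alex can switch to Light (11 → 20). Not NE.
(Normal, Normal): Alex can switch to Light (9 → 15). Not NE.
(Normal, Thorough): Alex can switch to Light (3 → 17). Not NE.
(Thorough, Light): Alex can switch to Light (1 → 20). Not NE.
(Thorough, Normal): Alex gets 18, best alternative 15; Bailey gets 13, best alternative 6. No profitable deviation — NE.
(Thorough, Thorough): Alex can switch to Light (9 → 17). Not NE.

Pure-strategy Nash equilibria: (Light, Thorough) and (Thorough, Normal)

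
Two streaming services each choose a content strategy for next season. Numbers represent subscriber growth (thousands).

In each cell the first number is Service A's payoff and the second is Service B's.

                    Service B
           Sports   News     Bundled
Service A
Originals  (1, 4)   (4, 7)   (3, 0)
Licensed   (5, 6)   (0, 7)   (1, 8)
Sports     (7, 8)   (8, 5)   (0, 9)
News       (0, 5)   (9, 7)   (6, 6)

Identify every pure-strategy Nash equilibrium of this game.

Check each profile: it is a Nash equilibrium iff no player can strictly gain by switching unilaterally.
(Originals, Sports): Service A can switch to Licensed (1 → 5). Not NE.
(Originals, News): Service A can switch to Sports (4 → 8). Not NE.
(Originals, Bundled): Service A can switch to News (3 → 6). Not NE.
(Licensed, Sports): Service A can switch to Sports (5 → 7). Not NE.
(Licensed, News): Service A can switch to Originals (0 → 4). Not NE.
(Licensed, Bundled): Service A can switch to Originals (1 → 3). Not NE.
(News, News): Service A gets 9, best alternative 8; Service B gets 7, best alternative 6. No profitable deviation — NE.
(The remaining 5 profiles each have a profitable deviation by the same check.)

The unique pure-strategy Nash equilibrium is (News, News).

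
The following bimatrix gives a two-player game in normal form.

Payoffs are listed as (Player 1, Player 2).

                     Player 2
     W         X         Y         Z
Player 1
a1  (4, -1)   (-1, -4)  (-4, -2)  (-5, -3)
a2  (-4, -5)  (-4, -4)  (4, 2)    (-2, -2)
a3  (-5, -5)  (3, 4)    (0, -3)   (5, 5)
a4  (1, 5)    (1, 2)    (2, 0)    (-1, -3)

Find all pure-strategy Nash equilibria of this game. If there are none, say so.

The pure Nash equilibria are (a1, W); (a2, Y); (a3, Z).

(a1, W): Player 1 gets 4, best alternative 1; Player 2 gets -1, best alternative -2. No profitable deviation — NE.
(a1, X): Player 1 can switch to a3 (-1 → 3). Not NE.
(a1, Y): Player 1 can switch to a2 (-4 → 4). Not NE.
(a1, Z): Player 1 can switch to a2 (-5 → -2). Not NE.
(a2, W): Player 1 can switch to a1 (-4 → 4). Not NE.
(a2, X): Player 1 can switch to a1 (-4 → -1). Not NE.
(a2, Y): Player 1 gets 4, best alternative 2; Player 2 gets 2, best alternative -2. No profitable deviation — NE.
(a2, Z): Player 1 can switch to a3 (-2 → 5). Not NE.
(a3, W): Player 1 can switch to a1 (-5 → 4). Not NE.
(a3, X): Player 2 can switch to Z (4 → 5). Not NE.
(a3, Y): Player 1 can switch to a2 (0 → 4). Not NE.
(a3, Z): Player 1 gets 5, best alternative -1; Player 2 gets 5, best alternative 4. No profitable deviation — NE.
(a4, W): Player 1 can switch to a1 (1 → 4). Not NE.
(a4, X): Player 1 can switch to a3 (1 → 3). Not NE.
(a4, Y): Player 1 can switch to a2 (2 → 4). Not NE.
(The remaining 1 profile has a profitable deviation by the same check.)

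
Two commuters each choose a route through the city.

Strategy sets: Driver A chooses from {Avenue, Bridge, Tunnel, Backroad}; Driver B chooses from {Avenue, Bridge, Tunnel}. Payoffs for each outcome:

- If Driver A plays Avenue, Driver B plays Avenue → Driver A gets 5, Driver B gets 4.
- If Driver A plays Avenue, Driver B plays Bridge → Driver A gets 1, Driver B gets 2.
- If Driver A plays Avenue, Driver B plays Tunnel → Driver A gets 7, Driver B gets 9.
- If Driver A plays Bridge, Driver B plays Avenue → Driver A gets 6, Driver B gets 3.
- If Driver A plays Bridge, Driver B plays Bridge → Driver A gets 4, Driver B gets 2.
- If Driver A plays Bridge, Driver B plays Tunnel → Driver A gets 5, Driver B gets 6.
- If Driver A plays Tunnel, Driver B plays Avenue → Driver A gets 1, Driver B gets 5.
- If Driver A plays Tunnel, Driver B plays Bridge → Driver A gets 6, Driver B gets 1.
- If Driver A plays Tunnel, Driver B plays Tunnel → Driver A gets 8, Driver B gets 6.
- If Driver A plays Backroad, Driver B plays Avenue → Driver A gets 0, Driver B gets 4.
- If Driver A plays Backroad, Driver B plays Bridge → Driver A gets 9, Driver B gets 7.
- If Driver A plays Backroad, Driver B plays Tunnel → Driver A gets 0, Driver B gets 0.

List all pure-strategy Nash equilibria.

For each player, find the best response to each opponent profile; mutual best responses are the pure NE.
Driver A against Avenue: payoffs 5, 6, 1, 0 → best response Bridge.
Driver A against Bridge: payoffs 1, 4, 6, 9 → best response Backroad.
Driver A against Tunnel: payoffs 7, 5, 8, 0 → best response Tunnel.
Driver B against Avenue: payoffs 4, 2, 9 → best response Tunnel.
Driver B against Bridge: payoffs 3, 2, 6 → best response Tunnel.
Driver B against Tunnel: payoffs 5, 1, 6 → best response Tunnel.
Driver B against Backroad: payoffs 4, 7, 0 → best response Bridge.
Mutual best responses: (Tunnel, Tunnel); (Backroad, Bridge).

Pure-strategy Nash equilibria: (Tunnel, Tunnel); (Backroad, Bridge)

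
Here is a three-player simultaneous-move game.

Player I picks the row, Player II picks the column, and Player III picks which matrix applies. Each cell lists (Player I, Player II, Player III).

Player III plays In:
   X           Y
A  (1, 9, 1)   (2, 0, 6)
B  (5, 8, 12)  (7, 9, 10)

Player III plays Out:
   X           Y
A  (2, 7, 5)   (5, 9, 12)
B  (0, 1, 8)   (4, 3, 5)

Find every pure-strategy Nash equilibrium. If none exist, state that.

The pure Nash equilibria are (A, Y, Out) and (B, Y, In).

(A, X, In): Player I can switch to B (1 → 5). Not NE.
(A, X, Out): Player II can switch to Y (7 → 9). Not NE.
(A, Y, In): Player I can switch to B (2 → 7). Not NE.
(A, Y, Out): Player I gets 5, best alternative 4; Player II gets 9, best alternative 7; Player III gets 12, best alternative 6. No profitable deviation — NE.
(B, X, In): Player II can switch to Y (8 → 9). Not NE.
(B, X, Out): Player I can switch to A (0 → 2). Not NE.
(B, Y, In): Player I gets 7, best alternative 2; Player II gets 9, best alternative 8; Player III gets 10, best alternative 5. No profitable deviation — NE.
(B, Y, Out): Player I can switch to A (4 → 5). Not NE.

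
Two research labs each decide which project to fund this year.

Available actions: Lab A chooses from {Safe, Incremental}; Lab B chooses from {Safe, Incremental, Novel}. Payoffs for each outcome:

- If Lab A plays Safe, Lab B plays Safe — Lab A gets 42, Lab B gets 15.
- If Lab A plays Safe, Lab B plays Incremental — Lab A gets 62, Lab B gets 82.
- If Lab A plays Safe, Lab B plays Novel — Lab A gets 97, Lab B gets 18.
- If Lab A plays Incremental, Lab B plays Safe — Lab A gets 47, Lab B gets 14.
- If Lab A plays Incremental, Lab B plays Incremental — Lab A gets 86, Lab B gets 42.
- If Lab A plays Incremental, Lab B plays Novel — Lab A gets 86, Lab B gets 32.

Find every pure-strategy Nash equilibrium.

Pure NE: (Incremental, Incremental)

(Safe, Safe): Lab A can switch to Incremental (42 → 47). Not NE.
(Safe, Incremental): Lab A can switch to Incremental (62 → 86). Not NE.
(Safe, Novel): Lab B can switch to Incremental (18 → 82). Not NE.
(Incremental, Safe): Lab B can switch to Incremental (14 → 42). Not NE.
(Incremental, Incremental): Lab A gets 86, best alternative 62; Lab B gets 42, best alternative 32. No profitable deviation — NE.
(Incremental, Novel): Lab A can switch to Safe (86 → 97). Not NE.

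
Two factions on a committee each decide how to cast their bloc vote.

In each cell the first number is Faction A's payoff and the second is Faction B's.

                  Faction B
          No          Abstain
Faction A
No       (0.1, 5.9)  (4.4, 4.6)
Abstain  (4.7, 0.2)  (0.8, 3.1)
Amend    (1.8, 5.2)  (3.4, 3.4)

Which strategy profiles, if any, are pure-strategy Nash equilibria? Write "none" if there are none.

Faction A against No: payoffs 0.1, 4.7, 1.8 → best response Abstain.
Faction A against Abstain: payoffs 4.4, 0.8, 3.4 → best response No.
Faction B against No: payoffs 5.9, 4.6 → best response No.
Faction B against Abstain: payoffs 0.2, 3.1 → best response Abstain.
Faction B against Amend: payoffs 5.2, 3.4 → best response No.
No profile is a mutual best response for all players.

none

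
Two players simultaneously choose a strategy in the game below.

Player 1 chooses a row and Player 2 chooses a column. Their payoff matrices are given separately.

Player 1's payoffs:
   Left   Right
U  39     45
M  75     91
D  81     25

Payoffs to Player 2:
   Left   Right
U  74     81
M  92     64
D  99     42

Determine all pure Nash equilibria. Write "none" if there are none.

Pure NE: (D, Left)

For each player, find the best response to each opponent profile; mutual best responses are the pure NE.
Player 1 against Left: payoffs 39, 75, 81 → best response D.
Player 1 against Right: payoffs 45, 91, 25 → best response M.
Player 2 against U: payoffs 74, 81 → best response Right.
Player 2 against M: payoffs 92, 64 → best response Left.
Player 2 against D: payoffs 99, 42 → best response Left.
Mutual best responses: (D, Left).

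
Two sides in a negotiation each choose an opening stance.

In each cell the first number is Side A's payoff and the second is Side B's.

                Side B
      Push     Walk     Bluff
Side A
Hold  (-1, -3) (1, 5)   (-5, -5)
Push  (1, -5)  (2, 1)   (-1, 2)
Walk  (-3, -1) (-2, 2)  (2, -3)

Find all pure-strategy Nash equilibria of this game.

(Hold, Push): Side A can switch to Push (-1 → 1). Not NE.
(Hold, Walk): Side A can switch to Push (1 → 2). Not NE.
(Hold, Bluff): Side A can switch to Push (-5 → -1). Not NE.
(Push, Push): Side B can switch to Walk (-5 → 1). Not NE.
(Push, Walk): Side B can switch to Bluff (1 → 2). Not NE.
(Push, Bluff): Side A can switch to Walk (-1 → 2). Not NE.
(The remaining 3 profiles each have a profitable deviation by the same check.)

none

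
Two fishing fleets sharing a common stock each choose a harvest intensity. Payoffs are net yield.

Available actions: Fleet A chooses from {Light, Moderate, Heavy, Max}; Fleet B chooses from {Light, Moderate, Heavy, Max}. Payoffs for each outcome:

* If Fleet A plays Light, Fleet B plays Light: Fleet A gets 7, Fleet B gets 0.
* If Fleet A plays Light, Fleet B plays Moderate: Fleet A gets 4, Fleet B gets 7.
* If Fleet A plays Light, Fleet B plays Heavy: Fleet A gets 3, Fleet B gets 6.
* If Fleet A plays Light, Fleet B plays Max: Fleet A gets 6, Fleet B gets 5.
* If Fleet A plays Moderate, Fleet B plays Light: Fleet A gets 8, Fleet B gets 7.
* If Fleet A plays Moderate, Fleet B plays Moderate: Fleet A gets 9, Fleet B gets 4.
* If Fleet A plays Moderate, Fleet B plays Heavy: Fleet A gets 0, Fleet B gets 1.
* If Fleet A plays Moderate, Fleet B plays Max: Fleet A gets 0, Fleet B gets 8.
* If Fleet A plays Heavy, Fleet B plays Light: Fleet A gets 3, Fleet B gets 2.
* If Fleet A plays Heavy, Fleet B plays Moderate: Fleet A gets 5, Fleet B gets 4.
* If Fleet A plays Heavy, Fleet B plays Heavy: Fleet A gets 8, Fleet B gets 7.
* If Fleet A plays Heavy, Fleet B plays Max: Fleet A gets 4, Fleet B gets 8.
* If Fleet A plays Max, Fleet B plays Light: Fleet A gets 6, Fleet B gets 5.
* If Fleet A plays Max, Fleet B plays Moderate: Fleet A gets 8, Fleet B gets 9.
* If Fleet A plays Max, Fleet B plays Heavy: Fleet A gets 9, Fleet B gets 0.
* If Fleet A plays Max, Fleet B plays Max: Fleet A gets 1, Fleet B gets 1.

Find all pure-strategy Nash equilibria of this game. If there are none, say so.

Fleet A against Light: payoffs 7, 8, 3, 6 → best response Moderate.
Fleet A against Moderate: payoffs 4, 9, 5, 8 → best response Moderate.
Fleet A against Heavy: payoffs 3, 0, 8, 9 → best response Max.
Fleet A against Max: payoffs 6, 0, 4, 1 → best response Light.
Fleet B against Light: payoffs 0, 7, 6, 5 → best response Moderate.
Fleet B against Moderate: payoffs 7, 4, 1, 8 → best response Max.
Fleet B against Heavy: payoffs 2, 4, 7, 8 → best response Max.
Fleet B against Max: payoffs 5, 9, 0, 1 → best response Moderate.
No profile is a mutual best response for all players.

No pure-strategy Nash equilibrium.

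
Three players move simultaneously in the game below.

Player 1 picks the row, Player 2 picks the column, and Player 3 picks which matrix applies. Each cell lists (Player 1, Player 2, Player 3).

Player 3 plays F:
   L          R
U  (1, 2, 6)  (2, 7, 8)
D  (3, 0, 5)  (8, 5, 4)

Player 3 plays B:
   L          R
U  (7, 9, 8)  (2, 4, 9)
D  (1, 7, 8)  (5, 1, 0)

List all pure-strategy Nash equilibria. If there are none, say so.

(U, L, F): Player 1 can switch to D (1 → 3). Not NE.
(U, L, B): Player 1 gets 7, best alternative 1; Player 2 gets 9, best alternative 4; Player 3 gets 8, best alternative 6. No profitable deviation — NE.
(U, R, F): Player 1 can switch to D (2 → 8). Not NE.
(U, R, B): Player 1 can switch to D (2 → 5). Not NE.
(D, L, F): Player 2 can switch to R (0 → 5). Not NE.
(D, L, B): Player 1 can switch to U (1 → 7). Not NE.
(D, R, F): Player 1 gets 8, best alternative 2; Player 2 gets 5, best alternative 0; Player 3 gets 4, best alternative 0. No profitable deviation — NE.
(D, R, B): Player 2 can switch to L (1 → 7). Not NE.

Pure-strategy Nash equilibria: (U, L, B); (D, R, F)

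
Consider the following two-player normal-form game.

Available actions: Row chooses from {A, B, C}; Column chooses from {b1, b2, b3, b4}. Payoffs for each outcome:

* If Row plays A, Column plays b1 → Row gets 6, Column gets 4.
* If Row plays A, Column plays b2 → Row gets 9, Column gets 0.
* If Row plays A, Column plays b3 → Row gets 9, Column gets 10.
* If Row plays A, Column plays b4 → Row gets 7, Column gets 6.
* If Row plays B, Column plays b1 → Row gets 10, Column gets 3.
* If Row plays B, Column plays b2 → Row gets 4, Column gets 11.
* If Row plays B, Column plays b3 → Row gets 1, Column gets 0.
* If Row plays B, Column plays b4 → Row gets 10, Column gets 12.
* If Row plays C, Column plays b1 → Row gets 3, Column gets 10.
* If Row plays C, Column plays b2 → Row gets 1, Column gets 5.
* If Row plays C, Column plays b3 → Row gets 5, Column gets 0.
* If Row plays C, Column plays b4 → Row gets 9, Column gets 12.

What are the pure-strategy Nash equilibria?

The pure Nash equilibria are (A, b3), (B, b4).

For each strategy profile, look for a profitable unilateral deviation.
(A, b1): Row can switch to B (6 → 10). Not NE.
(A, b2): Column can switch to b1 (0 → 4). Not NE.
(A, b3): Row gets 9, best alternative 5; Column gets 10, best alternative 6. No profitable deviation — NE.
(A, b4): Row can switch to B (7 → 10). Not NE.
(B, b1): Column can switch to b2 (3 → 11). Not NE.
(B, b2): Row can switch to A (4 → 9). Not NE.
(B, b3): Row can switch to A (1 → 9). Not NE.
(B, b4): Row gets 10, best alternative 9; Column gets 12, best alternative 11. No profitable deviation — NE.
(C, b1): Row can switch to A (3 → 6). Not NE.
(C, b2): Row can switch to A (1 → 9). Not NE.
(The remaining 2 profiles each have a profitable deviation by the same check.)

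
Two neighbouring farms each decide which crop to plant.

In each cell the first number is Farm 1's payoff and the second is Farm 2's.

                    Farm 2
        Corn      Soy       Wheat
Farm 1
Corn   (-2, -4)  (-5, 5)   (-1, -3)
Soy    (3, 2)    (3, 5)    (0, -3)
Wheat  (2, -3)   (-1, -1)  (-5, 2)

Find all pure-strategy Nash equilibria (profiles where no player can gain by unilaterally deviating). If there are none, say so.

Pure NE: (Soy, Soy)

Farm 1 against Corn: payoffs -2, 3, 2 → best response Soy.
Farm 1 against Soy: payoffs -5, 3, -1 → best response Soy.
Farm 1 against Wheat: payoffs -1, 0, -5 → best response Soy.
Farm 2 against Corn: payoffs -4, 5, -3 → best response Soy.
Farm 2 against Soy: payoffs 2, 5, -3 → best response Soy.
Farm 2 against Wheat: payoffs -3, -1, 2 → best response Wheat.
Mutual best responses: (Soy, Soy).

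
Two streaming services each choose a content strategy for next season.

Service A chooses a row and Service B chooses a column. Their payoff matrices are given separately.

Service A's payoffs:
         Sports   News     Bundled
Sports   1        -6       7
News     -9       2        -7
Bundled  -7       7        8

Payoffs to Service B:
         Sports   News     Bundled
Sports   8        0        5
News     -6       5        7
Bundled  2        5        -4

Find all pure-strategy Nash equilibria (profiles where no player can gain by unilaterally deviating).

For each player, find the best response to each opponent profile; mutual best responses are the pure NE.
Service A against Sports: payoffs 1, -9, -7 → best response Sports.
Service A against News: payoffs -6, 2, 7 → best response Bundled.
Service A against Bundled: payoffs 7, -7, 8 → best response Bundled.
Service B against Sports: payoffs 8, 0, 5 → best response Sports.
Service B against News: payoffs -6, 5, 7 → best response Bundled.
Service B against Bundled: payoffs 2, 5, -4 → best response News.
Mutual best responses: (Sports, Sports); (Bundled, News).

The pure Nash equilibria are (Sports, Sports); (Bundled, News).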